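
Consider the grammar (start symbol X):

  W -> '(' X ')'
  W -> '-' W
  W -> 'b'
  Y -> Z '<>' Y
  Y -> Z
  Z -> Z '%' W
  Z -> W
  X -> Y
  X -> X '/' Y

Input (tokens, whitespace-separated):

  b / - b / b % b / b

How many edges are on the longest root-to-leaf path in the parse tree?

[X [X [X [X [Y [Z [W b]]]] / [Y [Z [W - [W b]]]]] / [Y [Z [Z [W b]] % [W b]]]] / [Y [Z [W b]]]]

7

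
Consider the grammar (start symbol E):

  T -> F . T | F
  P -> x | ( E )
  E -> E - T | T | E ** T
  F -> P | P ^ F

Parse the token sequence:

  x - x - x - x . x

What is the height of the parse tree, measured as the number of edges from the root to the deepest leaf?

[E [E [E [E [T [F [P x]]]] - [T [F [P x]]]] - [T [F [P x]]]] - [T [F [P x]] . [T [F [P x]]]]]

7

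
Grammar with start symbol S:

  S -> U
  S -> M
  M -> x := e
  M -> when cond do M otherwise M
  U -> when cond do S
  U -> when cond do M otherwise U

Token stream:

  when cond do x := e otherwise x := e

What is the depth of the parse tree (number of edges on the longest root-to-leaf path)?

3

[S [M when cond do [M x := e] otherwise [M x := e]]]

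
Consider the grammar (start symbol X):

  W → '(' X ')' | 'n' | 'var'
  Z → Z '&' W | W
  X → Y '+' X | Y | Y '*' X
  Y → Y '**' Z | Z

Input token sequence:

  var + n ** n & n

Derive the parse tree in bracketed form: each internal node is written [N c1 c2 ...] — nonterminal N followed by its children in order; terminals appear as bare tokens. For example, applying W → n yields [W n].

[X [Y [Z [W var]]] + [X [Y [Y [Z [W n]]] ** [Z [Z [W n]] & [W n]]]]]

X
Y + X
Z + X
W + X
var + X
var + Y
var + Y ** Z
var + Z ** Z
var + W ** Z
var + n ** Z
var + n ** Z & W
var + n ** W & W
var + n ** n & W
var + n ** n & n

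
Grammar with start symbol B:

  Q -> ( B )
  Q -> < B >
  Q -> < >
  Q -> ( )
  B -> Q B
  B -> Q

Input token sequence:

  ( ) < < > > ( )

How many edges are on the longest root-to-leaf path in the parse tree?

[B [Q ( )] [B [Q < [B [Q < >]] >] [B [Q ( )]]]]

5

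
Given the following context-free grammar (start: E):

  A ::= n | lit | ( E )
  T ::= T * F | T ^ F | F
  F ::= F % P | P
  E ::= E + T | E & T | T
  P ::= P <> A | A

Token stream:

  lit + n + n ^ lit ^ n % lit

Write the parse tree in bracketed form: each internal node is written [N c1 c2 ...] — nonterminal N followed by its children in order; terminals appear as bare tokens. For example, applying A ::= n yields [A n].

[E [E [E [T [F [P [A lit]]]]] + [T [F [P [A n]]]]] + [T [T [T [F [P [A n]]]] ^ [F [P [A lit]]]] ^ [F [F [P [A n]]] % [P [A lit]]]]]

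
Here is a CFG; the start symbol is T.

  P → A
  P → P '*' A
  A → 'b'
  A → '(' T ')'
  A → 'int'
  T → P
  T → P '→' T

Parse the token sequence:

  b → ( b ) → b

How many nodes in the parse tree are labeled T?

[T [P [A b]] → [T [P [A ( [T [P [A b]]] )]] → [T [P [A b]]]]]

4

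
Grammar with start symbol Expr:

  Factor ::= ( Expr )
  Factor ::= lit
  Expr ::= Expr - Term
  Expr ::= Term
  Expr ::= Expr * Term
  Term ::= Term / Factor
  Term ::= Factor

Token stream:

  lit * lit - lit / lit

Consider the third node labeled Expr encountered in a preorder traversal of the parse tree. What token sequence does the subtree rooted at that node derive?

[Expr [Expr [Expr [Term [Factor lit]]] * [Term [Factor lit]]] - [Term [Term [Factor lit]] / [Factor lit]]]

lit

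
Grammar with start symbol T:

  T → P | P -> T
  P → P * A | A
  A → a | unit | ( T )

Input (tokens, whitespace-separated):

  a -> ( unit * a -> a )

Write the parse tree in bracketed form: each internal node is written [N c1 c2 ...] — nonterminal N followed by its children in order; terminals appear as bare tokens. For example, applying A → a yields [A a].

T
P -> T
A -> T
a -> T
a -> P
a -> A
a -> ( T )
a -> ( P -> T )
a -> ( P * A -> T )
a -> ( A * A -> T )
a -> ( unit * A -> T )
a -> ( unit * a -> T )
a -> ( unit * a -> P )
a -> ( unit * a -> A )
a -> ( unit * a -> a )

[T [P [A a]] -> [T [P [A ( [T [P [P [A unit]] * [A a]] -> [T [P [A a]]]] )]]]]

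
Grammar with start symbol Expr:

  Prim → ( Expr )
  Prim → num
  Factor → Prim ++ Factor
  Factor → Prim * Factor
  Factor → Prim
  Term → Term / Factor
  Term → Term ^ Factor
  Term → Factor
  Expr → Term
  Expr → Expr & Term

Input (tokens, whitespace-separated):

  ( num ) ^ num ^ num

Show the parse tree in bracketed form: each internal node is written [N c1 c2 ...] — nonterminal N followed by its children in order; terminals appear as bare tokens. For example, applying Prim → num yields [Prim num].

[Expr [Term [Term [Term [Factor [Prim ( [Expr [Term [Factor [Prim num]]]] )]]] ^ [Factor [Prim num]]] ^ [Factor [Prim num]]]]

Expr
Term
Term ^ Factor
Term ^ Factor ^ Factor
Factor ^ Factor ^ Factor
Prim ^ Factor ^ Factor
( Expr ) ^ Factor ^ Factor
( Term ) ^ Factor ^ Factor
( Factor ) ^ Factor ^ Factor
( Prim ) ^ Factor ^ Factor
( num ) ^ Factor ^ Factor
( num ) ^ Prim ^ Factor
( num ) ^ num ^ Factor
( num ) ^ num ^ Prim
( num ) ^ num ^ num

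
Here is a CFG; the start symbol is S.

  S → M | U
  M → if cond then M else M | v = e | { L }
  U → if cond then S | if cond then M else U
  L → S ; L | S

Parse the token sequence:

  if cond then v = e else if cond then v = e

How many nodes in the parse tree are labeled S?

[S [U if cond then [M v = e] else [U if cond then [S [M v = e]]]]]

2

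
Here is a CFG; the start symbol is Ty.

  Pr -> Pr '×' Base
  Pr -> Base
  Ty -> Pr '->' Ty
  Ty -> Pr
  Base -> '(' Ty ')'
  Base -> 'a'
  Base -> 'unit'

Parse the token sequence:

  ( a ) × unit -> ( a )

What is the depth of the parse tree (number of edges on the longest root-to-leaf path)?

7

[Ty [Pr [Pr [Base ( [Ty [Pr [Base a]]] )]] × [Base unit]] -> [Ty [Pr [Base ( [Ty [Pr [Base a]]] )]]]]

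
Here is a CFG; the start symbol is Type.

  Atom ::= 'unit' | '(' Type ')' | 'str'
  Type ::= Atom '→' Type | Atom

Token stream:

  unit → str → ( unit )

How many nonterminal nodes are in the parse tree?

8

[Type [Atom unit] → [Type [Atom str] → [Type [Atom ( [Type [Atom unit]] )]]]]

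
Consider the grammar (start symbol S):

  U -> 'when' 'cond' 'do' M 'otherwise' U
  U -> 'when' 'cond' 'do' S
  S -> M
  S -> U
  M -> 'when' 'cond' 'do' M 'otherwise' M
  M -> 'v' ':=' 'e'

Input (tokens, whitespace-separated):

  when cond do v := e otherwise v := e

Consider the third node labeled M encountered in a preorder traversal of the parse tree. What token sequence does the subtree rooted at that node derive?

[S [M when cond do [M v := e] otherwise [M v := e]]]

v := e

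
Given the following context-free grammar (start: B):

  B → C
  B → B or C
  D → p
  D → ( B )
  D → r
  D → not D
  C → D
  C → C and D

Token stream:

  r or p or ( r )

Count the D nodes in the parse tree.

[B [B [B [C [D r]]] or [C [D p]]] or [C [D ( [B [C [D r]]] )]]]

4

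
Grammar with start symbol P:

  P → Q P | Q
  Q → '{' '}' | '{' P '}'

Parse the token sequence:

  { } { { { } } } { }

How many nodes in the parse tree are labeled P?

[P [Q { }] [P [Q { [P [Q { [P [Q { }]] }]] }] [P [Q { }]]]]

5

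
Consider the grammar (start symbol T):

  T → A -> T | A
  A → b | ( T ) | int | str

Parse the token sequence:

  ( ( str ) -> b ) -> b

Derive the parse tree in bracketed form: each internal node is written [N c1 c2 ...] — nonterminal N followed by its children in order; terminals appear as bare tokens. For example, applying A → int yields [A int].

[T [A ( [T [A ( [T [A str]] )] -> [T [A b]]] )] -> [T [A b]]]

T
A -> T
( T ) -> T
( A -> T ) -> T
( ( T ) -> T ) -> T
( ( A ) -> T ) -> T
( ( str ) -> T ) -> T
( ( str ) -> A ) -> T
( ( str ) -> b ) -> T
( ( str ) -> b ) -> A
( ( str ) -> b ) -> b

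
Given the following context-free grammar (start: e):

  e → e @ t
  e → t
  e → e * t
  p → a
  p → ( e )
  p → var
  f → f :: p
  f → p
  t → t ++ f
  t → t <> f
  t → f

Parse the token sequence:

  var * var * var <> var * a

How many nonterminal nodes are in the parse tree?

[e [e [e [e [t [f [p var]]]] * [t [f [p var]]]] * [t [t [f [p var]]] <> [f [p var]]]] * [t [f [p a]]]]

19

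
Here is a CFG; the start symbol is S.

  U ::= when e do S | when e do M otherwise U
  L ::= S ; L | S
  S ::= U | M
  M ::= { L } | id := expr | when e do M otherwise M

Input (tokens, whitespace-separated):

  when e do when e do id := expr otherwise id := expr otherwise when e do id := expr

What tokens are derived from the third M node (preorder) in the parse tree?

id := expr

[S [U when e do [M when e do [M id := expr] otherwise [M id := expr]] otherwise [U when e do [S [M id := expr]]]]]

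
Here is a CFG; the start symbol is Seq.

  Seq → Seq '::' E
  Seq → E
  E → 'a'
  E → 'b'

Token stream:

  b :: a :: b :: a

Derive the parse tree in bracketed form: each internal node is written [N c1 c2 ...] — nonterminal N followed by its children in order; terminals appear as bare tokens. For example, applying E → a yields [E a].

[Seq [Seq [Seq [Seq [E b]] :: [E a]] :: [E b]] :: [E a]]

Seq
Seq :: E
Seq :: E :: E
Seq :: E :: E :: E
E :: E :: E :: E
b :: E :: E :: E
b :: a :: E :: E
b :: a :: b :: E
b :: a :: b :: a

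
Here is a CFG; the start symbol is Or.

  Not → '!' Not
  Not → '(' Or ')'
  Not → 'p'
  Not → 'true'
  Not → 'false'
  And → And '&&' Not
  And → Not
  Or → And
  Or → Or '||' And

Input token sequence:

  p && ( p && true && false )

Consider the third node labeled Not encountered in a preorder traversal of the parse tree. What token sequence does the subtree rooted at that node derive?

[Or [And [And [Not p]] && [Not ( [Or [And [And [And [Not p]] && [Not true]] && [Not false]]] )]]]

p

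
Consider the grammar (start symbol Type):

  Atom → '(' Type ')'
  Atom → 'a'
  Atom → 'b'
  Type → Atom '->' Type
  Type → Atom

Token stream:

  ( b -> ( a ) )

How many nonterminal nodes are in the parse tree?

8

[Type [Atom ( [Type [Atom b] -> [Type [Atom ( [Type [Atom a]] )]]] )]]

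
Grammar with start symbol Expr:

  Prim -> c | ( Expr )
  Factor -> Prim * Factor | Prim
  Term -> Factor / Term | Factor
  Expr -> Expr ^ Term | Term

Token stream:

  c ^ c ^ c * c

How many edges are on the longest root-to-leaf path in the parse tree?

[Expr [Expr [Expr [Term [Factor [Prim c]]]] ^ [Term [Factor [Prim c]]]] ^ [Term [Factor [Prim c] * [Factor [Prim c]]]]]

6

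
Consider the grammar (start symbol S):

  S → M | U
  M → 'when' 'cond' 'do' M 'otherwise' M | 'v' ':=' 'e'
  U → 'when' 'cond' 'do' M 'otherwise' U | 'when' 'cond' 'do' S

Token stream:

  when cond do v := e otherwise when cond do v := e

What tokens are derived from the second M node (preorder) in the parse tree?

[S [U when cond do [M v := e] otherwise [U when cond do [S [M v := e]]]]]

v := e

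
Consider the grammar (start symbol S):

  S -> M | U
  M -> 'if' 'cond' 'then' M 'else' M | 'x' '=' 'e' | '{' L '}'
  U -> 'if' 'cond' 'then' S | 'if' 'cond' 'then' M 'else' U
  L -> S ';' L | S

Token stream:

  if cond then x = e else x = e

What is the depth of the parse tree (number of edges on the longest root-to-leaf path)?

[S [M if cond then [M x = e] else [M x = e]]]

3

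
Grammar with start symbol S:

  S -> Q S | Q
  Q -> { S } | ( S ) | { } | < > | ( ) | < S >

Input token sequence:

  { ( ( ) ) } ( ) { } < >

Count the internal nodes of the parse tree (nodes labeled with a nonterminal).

12

[S [Q { [S [Q ( [S [Q ( )]] )]] }] [S [Q ( )] [S [Q { }] [S [Q < >]]]]]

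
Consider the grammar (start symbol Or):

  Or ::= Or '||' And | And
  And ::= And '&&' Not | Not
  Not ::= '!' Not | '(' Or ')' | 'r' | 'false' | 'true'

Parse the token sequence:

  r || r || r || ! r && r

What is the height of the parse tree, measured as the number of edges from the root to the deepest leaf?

[Or [Or [Or [Or [And [Not r]]] || [And [Not r]]] || [And [Not r]]] || [And [And [Not ! [Not r]]] && [Not r]]]

6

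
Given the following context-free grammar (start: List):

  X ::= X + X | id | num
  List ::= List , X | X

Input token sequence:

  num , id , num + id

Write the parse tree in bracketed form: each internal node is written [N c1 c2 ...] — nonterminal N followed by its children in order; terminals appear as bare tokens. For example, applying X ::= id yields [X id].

List
List , X
List , X , X
X , X , X
num , X , X
num , id , X
num , id , X + X
num , id , num + X
num , id , num + id

[List [List [List [X num]] , [X id]] , [X [X num] + [X id]]]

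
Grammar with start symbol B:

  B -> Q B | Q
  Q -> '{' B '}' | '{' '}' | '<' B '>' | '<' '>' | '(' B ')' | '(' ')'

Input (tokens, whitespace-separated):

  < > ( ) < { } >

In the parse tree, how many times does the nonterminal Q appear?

[B [Q < >] [B [Q ( )] [B [Q < [B [Q { }]] >]]]]

4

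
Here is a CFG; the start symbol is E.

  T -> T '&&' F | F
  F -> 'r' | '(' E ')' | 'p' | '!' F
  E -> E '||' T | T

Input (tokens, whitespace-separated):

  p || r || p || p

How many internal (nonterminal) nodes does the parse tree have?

12

[E [E [E [E [T [F p]]] || [T [F r]]] || [T [F p]]] || [T [F p]]]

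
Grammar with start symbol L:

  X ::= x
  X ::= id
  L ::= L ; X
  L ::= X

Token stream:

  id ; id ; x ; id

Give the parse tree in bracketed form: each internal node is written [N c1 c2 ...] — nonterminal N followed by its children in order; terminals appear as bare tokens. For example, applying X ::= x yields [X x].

L
L ; X
L ; X ; X
L ; X ; X ; X
X ; X ; X ; X
id ; X ; X ; X
id ; id ; X ; X
id ; id ; x ; X
id ; id ; x ; id

[L [L [L [L [X id]] ; [X id]] ; [X x]] ; [X id]]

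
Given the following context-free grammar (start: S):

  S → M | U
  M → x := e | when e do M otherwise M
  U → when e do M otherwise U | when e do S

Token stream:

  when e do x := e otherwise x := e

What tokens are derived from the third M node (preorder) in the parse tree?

[S [M when e do [M x := e] otherwise [M x := e]]]

x := e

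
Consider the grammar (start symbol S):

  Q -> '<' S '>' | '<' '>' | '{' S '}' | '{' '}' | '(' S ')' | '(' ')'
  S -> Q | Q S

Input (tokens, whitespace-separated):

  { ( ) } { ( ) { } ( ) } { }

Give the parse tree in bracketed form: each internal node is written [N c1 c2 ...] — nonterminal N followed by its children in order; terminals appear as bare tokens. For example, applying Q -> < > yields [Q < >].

S
Q S
{ S } S
{ Q } S
{ ( ) } S
{ ( ) } Q S
{ ( ) } { S } S
{ ( ) } { Q S } S
{ ( ) } { ( ) S } S
{ ( ) } { ( ) Q S } S
{ ( ) } { ( ) { } S } S
{ ( ) } { ( ) { } Q } S
{ ( ) } { ( ) { } ( ) } S
{ ( ) } { ( ) { } ( ) } Q
{ ( ) } { ( ) { } ( ) } { }

[S [Q { [S [Q ( )]] }] [S [Q { [S [Q ( )] [S [Q { }] [S [Q ( )]]]] }] [S [Q { }]]]]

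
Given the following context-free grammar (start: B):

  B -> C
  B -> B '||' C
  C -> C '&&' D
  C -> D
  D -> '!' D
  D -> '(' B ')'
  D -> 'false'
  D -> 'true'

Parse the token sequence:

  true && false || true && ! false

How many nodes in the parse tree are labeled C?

[B [B [C [C [D true]] && [D false]]] || [C [C [D true]] && [D ! [D false]]]]

4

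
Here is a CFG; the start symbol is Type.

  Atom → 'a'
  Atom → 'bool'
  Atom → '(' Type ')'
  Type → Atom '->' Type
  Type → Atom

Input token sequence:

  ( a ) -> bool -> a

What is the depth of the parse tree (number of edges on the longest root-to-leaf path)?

4

[Type [Atom ( [Type [Atom a]] )] -> [Type [Atom bool] -> [Type [Atom a]]]]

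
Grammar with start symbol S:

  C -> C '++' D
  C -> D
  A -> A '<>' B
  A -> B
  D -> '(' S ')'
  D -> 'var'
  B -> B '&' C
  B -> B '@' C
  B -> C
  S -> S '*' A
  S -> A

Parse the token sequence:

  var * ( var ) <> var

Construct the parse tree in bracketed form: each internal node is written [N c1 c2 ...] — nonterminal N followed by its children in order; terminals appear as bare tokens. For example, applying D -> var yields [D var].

S
S * A
A * A
B * A
C * A
D * A
var * A
var * A <> B
var * B <> B
var * C <> B
var * D <> B
var * ( S ) <> B
var * ( A ) <> B
var * ( B ) <> B
var * ( C ) <> B
var * ( D ) <> B
var * ( var ) <> B
var * ( var ) <> C
var * ( var ) <> D
var * ( var ) <> var

[S [S [A [B [C [D var]]]]] * [A [A [B [C [D ( [S [A [B [C [D var]]]]] )]]]] <> [B [C [D var]]]]]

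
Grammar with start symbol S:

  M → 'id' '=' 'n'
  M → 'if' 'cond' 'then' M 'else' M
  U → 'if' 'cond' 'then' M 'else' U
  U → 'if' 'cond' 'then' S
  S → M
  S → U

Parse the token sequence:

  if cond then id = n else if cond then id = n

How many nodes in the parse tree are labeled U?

2

[S [U if cond then [M id = n] else [U if cond then [S [M id = n]]]]]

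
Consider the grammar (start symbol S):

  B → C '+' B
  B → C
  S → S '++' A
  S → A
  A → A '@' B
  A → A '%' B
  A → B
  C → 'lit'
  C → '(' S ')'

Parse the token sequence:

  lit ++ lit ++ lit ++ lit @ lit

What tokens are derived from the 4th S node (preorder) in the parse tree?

[S [S [S [S [A [B [C lit]]]] ++ [A [B [C lit]]]] ++ [A [B [C lit]]]] ++ [A [A [B [C lit]]] @ [B [C lit]]]]

lit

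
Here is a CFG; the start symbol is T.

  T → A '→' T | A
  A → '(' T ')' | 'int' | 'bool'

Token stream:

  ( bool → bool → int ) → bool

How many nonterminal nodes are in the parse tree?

[T [A ( [T [A bool] → [T [A bool] → [T [A int]]]] )] → [T [A bool]]]

10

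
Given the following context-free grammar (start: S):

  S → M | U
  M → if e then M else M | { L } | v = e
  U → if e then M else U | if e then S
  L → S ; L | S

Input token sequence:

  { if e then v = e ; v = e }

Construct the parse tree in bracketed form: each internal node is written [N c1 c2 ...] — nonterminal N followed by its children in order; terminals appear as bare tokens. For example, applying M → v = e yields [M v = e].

[S [M { [L [S [U if e then [S [M v = e]]]] ; [L [S [M v = e]]]] }]]

S
M
{ L }
{ S ; L }
{ U ; L }
{ if e then S ; L }
{ if e then M ; L }
{ if e then v = e ; L }
{ if e then v = e ; S }
{ if e then v = e ; M }
{ if e then v = e ; v = e }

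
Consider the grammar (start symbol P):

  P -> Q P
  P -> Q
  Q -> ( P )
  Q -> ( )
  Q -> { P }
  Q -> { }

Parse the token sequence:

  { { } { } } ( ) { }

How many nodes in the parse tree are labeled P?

5

[P [Q { [P [Q { }] [P [Q { }]]] }] [P [Q ( )] [P [Q { }]]]]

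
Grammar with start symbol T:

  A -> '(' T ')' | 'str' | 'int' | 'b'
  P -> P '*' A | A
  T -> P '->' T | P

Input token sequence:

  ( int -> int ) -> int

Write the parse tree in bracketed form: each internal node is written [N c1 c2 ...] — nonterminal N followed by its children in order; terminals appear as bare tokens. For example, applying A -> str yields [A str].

[T [P [A ( [T [P [A int]] -> [T [P [A int]]]] )]] -> [T [P [A int]]]]

T
P -> T
A -> T
( T ) -> T
( P -> T ) -> T
( A -> T ) -> T
( int -> T ) -> T
( int -> P ) -> T
( int -> A ) -> T
( int -> int ) -> T
( int -> int ) -> P
( int -> int ) -> A
( int -> int ) -> int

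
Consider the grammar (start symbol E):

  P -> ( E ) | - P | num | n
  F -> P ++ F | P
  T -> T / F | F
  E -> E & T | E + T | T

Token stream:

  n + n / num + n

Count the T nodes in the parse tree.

4

[E [E [E [T [F [P n]]]] + [T [T [F [P n]]] / [F [P num]]]] + [T [F [P n]]]]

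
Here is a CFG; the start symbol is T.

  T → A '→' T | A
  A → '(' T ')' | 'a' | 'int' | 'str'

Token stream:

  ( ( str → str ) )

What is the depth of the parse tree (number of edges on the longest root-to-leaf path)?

[T [A ( [T [A ( [T [A str] → [T [A str]]] )]] )]]

7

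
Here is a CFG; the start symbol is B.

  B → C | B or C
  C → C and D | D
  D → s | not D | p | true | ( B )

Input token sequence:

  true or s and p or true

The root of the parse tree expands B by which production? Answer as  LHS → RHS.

B → B or C

[B [B [B [C [D true]]] or [C [C [D s]] and [D p]]] or [C [D true]]]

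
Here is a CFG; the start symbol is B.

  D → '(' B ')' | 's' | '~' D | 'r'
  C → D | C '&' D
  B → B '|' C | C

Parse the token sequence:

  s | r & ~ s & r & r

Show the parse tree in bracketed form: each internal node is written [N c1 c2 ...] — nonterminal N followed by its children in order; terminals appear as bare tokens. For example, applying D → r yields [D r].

B
B | C
C | C
D | C
s | C
s | C & D
s | C & D & D
s | C & D & D & D
s | D & D & D & D
s | r & D & D & D
s | r & ~ D & D & D
s | r & ~ s & D & D
s | r & ~ s & r & D
s | r & ~ s & r & r

[B [B [C [D s]]] | [C [C [C [C [D r]] & [D ~ [D s]]] & [D r]] & [D r]]]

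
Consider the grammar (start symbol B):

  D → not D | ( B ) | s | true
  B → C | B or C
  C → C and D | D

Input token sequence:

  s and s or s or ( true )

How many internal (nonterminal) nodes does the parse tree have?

[B [B [B [C [C [D s]] and [D s]]] or [C [D s]]] or [C [D ( [B [C [D true]]] )]]]

14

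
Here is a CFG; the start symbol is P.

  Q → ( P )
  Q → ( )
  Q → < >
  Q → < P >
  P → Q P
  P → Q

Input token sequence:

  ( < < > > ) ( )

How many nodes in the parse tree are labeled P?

4

[P [Q ( [P [Q < [P [Q < >]] >]] )] [P [Q ( )]]]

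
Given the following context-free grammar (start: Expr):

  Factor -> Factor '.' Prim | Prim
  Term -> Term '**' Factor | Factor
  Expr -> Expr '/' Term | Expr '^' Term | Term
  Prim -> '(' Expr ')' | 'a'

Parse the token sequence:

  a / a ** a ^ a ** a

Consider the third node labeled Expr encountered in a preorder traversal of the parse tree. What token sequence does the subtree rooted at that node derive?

[Expr [Expr [Expr [Term [Factor [Prim a]]]] / [Term [Term [Factor [Prim a]]] ** [Factor [Prim a]]]] ^ [Term [Term [Factor [Prim a]]] ** [Factor [Prim a]]]]

a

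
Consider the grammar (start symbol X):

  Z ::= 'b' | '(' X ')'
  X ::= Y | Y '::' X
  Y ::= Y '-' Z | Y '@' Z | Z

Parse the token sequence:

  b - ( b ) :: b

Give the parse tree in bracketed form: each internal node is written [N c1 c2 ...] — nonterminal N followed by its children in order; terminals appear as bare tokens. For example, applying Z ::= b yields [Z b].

X
Y :: X
Y - Z :: X
Z - Z :: X
b - Z :: X
b - ( X ) :: X
b - ( Y ) :: X
b - ( Z ) :: X
b - ( b ) :: X
b - ( b ) :: Y
b - ( b ) :: Z
b - ( b ) :: b

[X [Y [Y [Z b]] - [Z ( [X [Y [Z b]]] )]] :: [X [Y [Z b]]]]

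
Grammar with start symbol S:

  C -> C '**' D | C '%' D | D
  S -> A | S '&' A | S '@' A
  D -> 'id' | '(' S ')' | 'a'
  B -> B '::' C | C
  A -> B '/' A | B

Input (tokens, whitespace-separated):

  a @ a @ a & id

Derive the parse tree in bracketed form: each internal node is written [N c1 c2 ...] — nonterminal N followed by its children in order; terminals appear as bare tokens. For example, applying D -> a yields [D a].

S
S & A
S @ A & A
S @ A @ A & A
A @ A @ A & A
B @ A @ A & A
C @ A @ A & A
D @ A @ A & A
a @ A @ A & A
a @ B @ A & A
a @ C @ A & A
a @ D @ A & A
a @ a @ A & A
a @ a @ B & A
a @ a @ C & A
a @ a @ D & A
a @ a @ a & A
a @ a @ a & B
a @ a @ a & C
a @ a @ a & D
a @ a @ a & id

[S [S [S [S [A [B [C [D a]]]]] @ [A [B [C [D a]]]]] @ [A [B [C [D a]]]]] & [A [B [C [D id]]]]]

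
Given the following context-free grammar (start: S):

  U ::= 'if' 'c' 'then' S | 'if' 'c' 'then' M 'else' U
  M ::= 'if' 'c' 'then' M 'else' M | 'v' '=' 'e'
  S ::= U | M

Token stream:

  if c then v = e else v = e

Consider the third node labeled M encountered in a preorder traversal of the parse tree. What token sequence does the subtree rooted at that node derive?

[S [M if c then [M v = e] else [M v = e]]]

v = e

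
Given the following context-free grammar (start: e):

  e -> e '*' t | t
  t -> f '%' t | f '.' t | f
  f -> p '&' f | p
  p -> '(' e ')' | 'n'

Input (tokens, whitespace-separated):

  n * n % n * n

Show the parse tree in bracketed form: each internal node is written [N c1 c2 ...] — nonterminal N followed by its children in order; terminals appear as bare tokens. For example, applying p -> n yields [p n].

[e [e [e [t [f [p n]]]] * [t [f [p n]] % [t [f [p n]]]]] * [t [f [p n]]]]

e
e * t
e * t * t
t * t * t
f * t * t
p * t * t
n * t * t
n * f % t * t
n * p % t * t
n * n % t * t
n * n % f * t
n * n % p * t
n * n % n * t
n * n % n * f
n * n % n * p
n * n % n * n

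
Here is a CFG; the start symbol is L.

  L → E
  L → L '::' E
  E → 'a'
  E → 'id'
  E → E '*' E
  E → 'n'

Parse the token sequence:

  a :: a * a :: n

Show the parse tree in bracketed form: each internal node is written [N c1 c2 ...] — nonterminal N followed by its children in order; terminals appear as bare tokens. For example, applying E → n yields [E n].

[L [L [L [E a]] :: [E [E a] * [E a]]] :: [E n]]

L
L :: E
L :: E :: E
E :: E :: E
a :: E :: E
a :: E * E :: E
a :: a * E :: E
a :: a * a :: E
a :: a * a :: n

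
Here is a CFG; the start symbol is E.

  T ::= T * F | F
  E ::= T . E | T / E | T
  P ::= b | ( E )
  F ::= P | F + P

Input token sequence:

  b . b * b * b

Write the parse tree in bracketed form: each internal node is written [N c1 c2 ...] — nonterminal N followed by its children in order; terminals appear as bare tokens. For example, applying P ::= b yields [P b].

E
T . E
F . E
P . E
b . E
b . T
b . T * F
b . T * F * F
b . F * F * F
b . P * F * F
b . b * F * F
b . b * P * F
b . b * b * F
b . b * b * P
b . b * b * b

[E [T [F [P b]]] . [E [T [T [T [F [P b]]] * [F [P b]]] * [F [P b]]]]]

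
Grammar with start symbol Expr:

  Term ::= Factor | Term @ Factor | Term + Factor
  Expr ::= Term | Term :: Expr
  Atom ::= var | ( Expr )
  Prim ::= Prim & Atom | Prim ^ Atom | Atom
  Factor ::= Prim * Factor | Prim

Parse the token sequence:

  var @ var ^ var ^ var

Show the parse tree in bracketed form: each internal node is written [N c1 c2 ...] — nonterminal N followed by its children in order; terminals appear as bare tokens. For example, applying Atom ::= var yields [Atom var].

[Expr [Term [Term [Factor [Prim [Atom var]]]] @ [Factor [Prim [Prim [Prim [Atom var]] ^ [Atom var]] ^ [Atom var]]]]]

Expr
Term
Term @ Factor
Factor @ Factor
Prim @ Factor
Atom @ Factor
var @ Factor
var @ Prim
var @ Prim ^ Atom
var @ Prim ^ Atom ^ Atom
var @ Atom ^ Atom ^ Atom
var @ var ^ Atom ^ Atom
var @ var ^ var ^ Atom
var @ var ^ var ^ var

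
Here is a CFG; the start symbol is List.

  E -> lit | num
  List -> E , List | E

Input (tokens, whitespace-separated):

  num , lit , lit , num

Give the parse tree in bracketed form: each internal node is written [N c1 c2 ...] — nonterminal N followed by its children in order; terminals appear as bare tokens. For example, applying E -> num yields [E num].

List
E , List
num , List
num , E , List
num , lit , List
num , lit , E , List
num , lit , lit , List
num , lit , lit , E
num , lit , lit , num

[List [E num] , [List [E lit] , [List [E lit] , [List [E num]]]]]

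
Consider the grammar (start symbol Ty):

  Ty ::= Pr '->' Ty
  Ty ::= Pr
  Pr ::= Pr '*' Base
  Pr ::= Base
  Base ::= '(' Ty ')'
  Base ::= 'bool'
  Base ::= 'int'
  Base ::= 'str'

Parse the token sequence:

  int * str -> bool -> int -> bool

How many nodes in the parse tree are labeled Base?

5

[Ty [Pr [Pr [Base int]] * [Base str]] -> [Ty [Pr [Base bool]] -> [Ty [Pr [Base int]] -> [Ty [Pr [Base bool]]]]]]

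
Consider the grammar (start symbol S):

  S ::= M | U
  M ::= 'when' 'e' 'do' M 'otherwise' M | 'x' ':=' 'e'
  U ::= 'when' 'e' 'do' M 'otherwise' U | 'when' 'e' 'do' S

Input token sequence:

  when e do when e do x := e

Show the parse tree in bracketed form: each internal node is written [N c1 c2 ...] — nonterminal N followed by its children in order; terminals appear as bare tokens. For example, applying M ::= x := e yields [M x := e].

S
U
when e do S
when e do U
when e do when e do S
when e do when e do M
when e do when e do x := e

[S [U when e do [S [U when e do [S [M x := e]]]]]]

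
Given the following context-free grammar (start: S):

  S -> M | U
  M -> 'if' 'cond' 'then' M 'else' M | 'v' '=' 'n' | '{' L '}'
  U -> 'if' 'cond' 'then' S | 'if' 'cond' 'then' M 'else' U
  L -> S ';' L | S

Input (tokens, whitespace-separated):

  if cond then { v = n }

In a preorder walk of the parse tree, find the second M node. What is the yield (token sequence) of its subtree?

[S [U if cond then [S [M { [L [S [M v = n]]] }]]]]

v = n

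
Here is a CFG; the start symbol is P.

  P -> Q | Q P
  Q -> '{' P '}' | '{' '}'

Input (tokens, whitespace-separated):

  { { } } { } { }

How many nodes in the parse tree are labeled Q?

4

[P [Q { [P [Q { }]] }] [P [Q { }] [P [Q { }]]]]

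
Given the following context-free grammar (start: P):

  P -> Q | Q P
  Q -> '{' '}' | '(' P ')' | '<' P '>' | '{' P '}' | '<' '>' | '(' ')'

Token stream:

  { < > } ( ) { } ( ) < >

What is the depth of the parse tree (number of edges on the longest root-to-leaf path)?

[P [Q { [P [Q < >]] }] [P [Q ( )] [P [Q { }] [P [Q ( )] [P [Q < >]]]]]]

6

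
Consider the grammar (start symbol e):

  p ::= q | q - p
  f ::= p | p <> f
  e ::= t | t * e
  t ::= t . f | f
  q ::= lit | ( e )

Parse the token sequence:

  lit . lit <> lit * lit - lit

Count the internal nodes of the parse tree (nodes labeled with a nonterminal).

19

[e [t [t [f [p [q lit]]]] . [f [p [q lit]] <> [f [p [q lit]]]]] * [e [t [f [p [q lit] - [p [q lit]]]]]]]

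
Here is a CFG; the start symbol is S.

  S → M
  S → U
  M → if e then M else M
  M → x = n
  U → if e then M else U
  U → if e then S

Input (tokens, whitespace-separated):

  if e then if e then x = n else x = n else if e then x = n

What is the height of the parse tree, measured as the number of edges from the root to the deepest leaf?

[S [U if e then [M if e then [M x = n] else [M x = n]] else [U if e then [S [M x = n]]]]]

5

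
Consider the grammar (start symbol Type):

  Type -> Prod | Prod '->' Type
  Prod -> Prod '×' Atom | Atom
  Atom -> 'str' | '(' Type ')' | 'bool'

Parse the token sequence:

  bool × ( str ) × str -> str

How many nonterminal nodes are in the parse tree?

[Type [Prod [Prod [Prod [Atom bool]] × [Atom ( [Type [Prod [Atom str]]] )]] × [Atom str]] -> [Type [Prod [Atom str]]]]

13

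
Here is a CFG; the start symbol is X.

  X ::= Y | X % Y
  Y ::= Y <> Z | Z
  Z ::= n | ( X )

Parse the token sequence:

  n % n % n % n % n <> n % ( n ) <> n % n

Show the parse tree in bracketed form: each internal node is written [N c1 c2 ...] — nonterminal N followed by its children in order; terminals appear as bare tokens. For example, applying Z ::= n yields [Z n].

[X [X [X [X [X [X [X [Y [Z n]]] % [Y [Z n]]] % [Y [Z n]]] % [Y [Z n]]] % [Y [Y [Z n]] <> [Z n]]] % [Y [Y [Z ( [X [Y [Z n]]] )]] <> [Z n]]] % [Y [Z n]]]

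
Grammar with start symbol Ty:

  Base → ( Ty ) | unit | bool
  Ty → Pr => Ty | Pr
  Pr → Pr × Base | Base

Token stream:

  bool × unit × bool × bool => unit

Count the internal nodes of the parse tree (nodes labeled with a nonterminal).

[Ty [Pr [Pr [Pr [Pr [Base bool]] × [Base unit]] × [Base bool]] × [Base bool]] => [Ty [Pr [Base unit]]]]

12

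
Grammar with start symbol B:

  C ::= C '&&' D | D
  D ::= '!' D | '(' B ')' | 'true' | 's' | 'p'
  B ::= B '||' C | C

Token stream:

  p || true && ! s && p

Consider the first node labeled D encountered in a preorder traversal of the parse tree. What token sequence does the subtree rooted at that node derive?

p

[B [B [C [D p]]] || [C [C [C [D true]] && [D ! [D s]]] && [D p]]]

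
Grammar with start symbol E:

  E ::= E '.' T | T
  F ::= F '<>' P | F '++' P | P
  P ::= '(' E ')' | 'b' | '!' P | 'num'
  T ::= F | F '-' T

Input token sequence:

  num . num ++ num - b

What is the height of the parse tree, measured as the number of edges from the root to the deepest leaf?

5

[E [E [T [F [P num]]]] . [T [F [F [P num]] ++ [P num]] - [T [F [P b]]]]]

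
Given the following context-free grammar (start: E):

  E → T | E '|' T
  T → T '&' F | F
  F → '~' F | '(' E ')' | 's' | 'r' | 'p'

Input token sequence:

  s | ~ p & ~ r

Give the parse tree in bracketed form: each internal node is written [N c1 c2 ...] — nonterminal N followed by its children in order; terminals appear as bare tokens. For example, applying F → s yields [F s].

[E [E [T [F s]]] | [T [T [F ~ [F p]]] & [F ~ [F r]]]]

E
E | T
T | T
F | T
s | T
s | T & F
s | F & F
s | ~ F & F
s | ~ p & F
s | ~ p & ~ F
s | ~ p & ~ r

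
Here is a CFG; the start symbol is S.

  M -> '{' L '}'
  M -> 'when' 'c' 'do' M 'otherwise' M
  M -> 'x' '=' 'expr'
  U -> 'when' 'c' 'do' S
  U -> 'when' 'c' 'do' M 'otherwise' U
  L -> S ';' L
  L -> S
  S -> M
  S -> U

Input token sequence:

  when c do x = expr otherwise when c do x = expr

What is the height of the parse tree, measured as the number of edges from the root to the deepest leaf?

[S [U when c do [M x = expr] otherwise [U when c do [S [M x = expr]]]]]

5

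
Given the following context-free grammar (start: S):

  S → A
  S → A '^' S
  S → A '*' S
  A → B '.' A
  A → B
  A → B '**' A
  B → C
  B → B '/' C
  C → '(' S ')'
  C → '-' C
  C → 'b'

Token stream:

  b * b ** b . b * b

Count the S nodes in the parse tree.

3

[S [A [B [C b]]] * [S [A [B [C b]] ** [A [B [C b]] . [A [B [C b]]]]] * [S [A [B [C b]]]]]]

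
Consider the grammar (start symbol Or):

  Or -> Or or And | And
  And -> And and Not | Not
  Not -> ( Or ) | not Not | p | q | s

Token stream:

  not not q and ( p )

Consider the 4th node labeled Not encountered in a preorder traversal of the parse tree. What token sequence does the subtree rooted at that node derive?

[Or [And [And [Not not [Not not [Not q]]]] and [Not ( [Or [And [Not p]]] )]]]

( p )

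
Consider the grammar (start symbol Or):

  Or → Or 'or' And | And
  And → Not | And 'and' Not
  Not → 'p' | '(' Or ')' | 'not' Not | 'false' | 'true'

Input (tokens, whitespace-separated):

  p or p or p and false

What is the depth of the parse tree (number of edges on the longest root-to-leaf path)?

[Or [Or [Or [And [Not p]]] or [And [Not p]]] or [And [And [Not p]] and [Not false]]]

5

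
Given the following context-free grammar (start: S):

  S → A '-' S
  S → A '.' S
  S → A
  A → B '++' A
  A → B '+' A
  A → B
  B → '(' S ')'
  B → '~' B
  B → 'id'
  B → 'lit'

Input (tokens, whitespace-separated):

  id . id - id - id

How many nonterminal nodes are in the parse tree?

12

[S [A [B id]] . [S [A [B id]] - [S [A [B id]] - [S [A [B id]]]]]]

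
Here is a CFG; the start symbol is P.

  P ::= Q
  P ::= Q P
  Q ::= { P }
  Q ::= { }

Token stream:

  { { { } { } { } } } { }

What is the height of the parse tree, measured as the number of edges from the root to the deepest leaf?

[P [Q { [P [Q { [P [Q { }] [P [Q { }] [P [Q { }]]]] }]] }] [P [Q { }]]]

8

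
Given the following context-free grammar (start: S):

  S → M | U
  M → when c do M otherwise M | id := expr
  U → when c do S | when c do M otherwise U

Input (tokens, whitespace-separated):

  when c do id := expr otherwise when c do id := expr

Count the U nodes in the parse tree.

[S [U when c do [M id := expr] otherwise [U when c do [S [M id := expr]]]]]

2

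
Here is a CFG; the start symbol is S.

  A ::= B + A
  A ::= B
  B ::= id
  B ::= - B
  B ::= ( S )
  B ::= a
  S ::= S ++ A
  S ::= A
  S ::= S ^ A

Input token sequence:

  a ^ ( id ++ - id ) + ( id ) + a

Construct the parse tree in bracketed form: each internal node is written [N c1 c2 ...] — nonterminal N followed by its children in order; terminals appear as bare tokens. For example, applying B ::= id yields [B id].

[S [S [A [B a]]] ^ [A [B ( [S [S [A [B id]]] ++ [A [B - [B id]]]] )] + [A [B ( [S [A [B id]]] )] + [A [B a]]]]]

S
S ^ A
A ^ A
B ^ A
a ^ A
a ^ B + A
a ^ ( S ) + A
a ^ ( S ++ A ) + A
a ^ ( A ++ A ) + A
a ^ ( B ++ A ) + A
a ^ ( id ++ A ) + A
a ^ ( id ++ B ) + A
a ^ ( id ++ - B ) + A
a ^ ( id ++ - id ) + A
a ^ ( id ++ - id ) + B + A
a ^ ( id ++ - id ) + ( S ) + A
a ^ ( id ++ - id ) + ( A ) + A
a ^ ( id ++ - id ) + ( B ) + A
a ^ ( id ++ - id ) + ( id ) + A
a ^ ( id ++ - id ) + ( id ) + B
a ^ ( id ++ - id ) + ( id ) + a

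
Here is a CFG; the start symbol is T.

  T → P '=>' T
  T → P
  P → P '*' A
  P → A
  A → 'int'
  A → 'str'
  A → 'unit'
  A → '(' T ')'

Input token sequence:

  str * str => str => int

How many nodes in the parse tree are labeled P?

[T [P [P [A str]] * [A str]] => [T [P [A str]] => [T [P [A int]]]]]

4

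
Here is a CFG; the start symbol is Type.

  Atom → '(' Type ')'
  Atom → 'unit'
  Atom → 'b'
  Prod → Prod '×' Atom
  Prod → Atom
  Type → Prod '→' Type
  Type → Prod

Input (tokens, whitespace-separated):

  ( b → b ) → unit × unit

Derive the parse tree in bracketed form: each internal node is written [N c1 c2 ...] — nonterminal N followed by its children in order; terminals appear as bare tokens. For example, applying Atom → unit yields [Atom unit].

[Type [Prod [Atom ( [Type [Prod [Atom b]] → [Type [Prod [Atom b]]]] )]] → [Type [Prod [Prod [Atom unit]] × [Atom unit]]]]

Type
Prod → Type
Atom → Type
( Type ) → Type
( Prod → Type ) → Type
( Atom → Type ) → Type
( b → Type ) → Type
( b → Prod ) → Type
( b → Atom ) → Type
( b → b ) → Type
( b → b ) → Prod
( b → b ) → Prod × Atom
( b → b ) → Atom × Atom
( b → b ) → unit × Atom
( b → b ) → unit × unit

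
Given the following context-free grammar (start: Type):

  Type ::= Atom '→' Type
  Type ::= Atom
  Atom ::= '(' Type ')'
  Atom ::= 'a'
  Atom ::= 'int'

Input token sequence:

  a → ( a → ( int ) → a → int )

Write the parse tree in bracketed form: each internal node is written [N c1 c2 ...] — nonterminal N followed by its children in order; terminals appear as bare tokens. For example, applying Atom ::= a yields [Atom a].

[Type [Atom a] → [Type [Atom ( [Type [Atom a] → [Type [Atom ( [Type [Atom int]] )] → [Type [Atom a] → [Type [Atom int]]]]] )]]]

Type
Atom → Type
a → Type
a → Atom
a → ( Type )
a → ( Atom → Type )
a → ( a → Type )
a → ( a → Atom → Type )
a → ( a → ( Type ) → Type )
a → ( a → ( Atom ) → Type )
a → ( a → ( int ) → Type )
a → ( a → ( int ) → Atom → Type )
a → ( a → ( int ) → a → Type )
a → ( a → ( int ) → a → Atom )
a → ( a → ( int ) → a → int )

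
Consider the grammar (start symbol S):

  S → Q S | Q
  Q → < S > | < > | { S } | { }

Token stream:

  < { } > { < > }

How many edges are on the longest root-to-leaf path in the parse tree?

5

[S [Q < [S [Q { }]] >] [S [Q { [S [Q < >]] }]]]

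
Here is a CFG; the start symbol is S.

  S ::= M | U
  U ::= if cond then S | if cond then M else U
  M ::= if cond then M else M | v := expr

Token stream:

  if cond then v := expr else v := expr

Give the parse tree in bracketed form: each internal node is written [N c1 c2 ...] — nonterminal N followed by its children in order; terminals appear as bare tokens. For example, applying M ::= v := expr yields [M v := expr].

S
M
if cond then M else M
if cond then v := expr else M
if cond then v := expr else v := expr

[S [M if cond then [M v := expr] else [M v := expr]]]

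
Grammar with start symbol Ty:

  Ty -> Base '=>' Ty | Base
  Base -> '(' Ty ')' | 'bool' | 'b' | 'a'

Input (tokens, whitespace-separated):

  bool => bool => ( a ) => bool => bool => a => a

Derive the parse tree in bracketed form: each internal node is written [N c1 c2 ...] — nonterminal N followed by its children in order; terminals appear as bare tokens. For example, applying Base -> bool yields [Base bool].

[Ty [Base bool] => [Ty [Base bool] => [Ty [Base ( [Ty [Base a]] )] => [Ty [Base bool] => [Ty [Base bool] => [Ty [Base a] => [Ty [Base a]]]]]]]]

Ty
Base => Ty
bool => Ty
bool => Base => Ty
bool => bool => Ty
bool => bool => Base => Ty
bool => bool => ( Ty ) => Ty
bool => bool => ( Base ) => Ty
bool => bool => ( a ) => Ty
bool => bool => ( a ) => Base => Ty
bool => bool => ( a ) => bool => Ty
bool => bool => ( a ) => bool => Base => Ty
bool => bool => ( a ) => bool => bool => Ty
bool => bool => ( a ) => bool => bool => Base => Ty
bool => bool => ( a ) => bool => bool => a => Ty
bool => bool => ( a ) => bool => bool => a => Base
bool => bool => ( a ) => bool => bool => a => a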